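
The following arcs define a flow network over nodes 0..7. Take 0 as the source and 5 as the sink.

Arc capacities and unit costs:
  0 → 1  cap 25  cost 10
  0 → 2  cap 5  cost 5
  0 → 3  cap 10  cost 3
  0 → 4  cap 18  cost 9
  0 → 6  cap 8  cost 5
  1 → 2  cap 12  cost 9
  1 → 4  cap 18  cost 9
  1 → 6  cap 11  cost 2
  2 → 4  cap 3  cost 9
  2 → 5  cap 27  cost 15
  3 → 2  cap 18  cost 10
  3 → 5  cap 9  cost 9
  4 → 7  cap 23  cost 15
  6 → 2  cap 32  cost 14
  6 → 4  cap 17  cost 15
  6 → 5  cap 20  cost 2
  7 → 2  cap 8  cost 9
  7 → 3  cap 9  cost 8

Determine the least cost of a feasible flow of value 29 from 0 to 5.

Minimum cost for 29 units: 338

shortest-cost path #1: 0→6→5 push 8 @ unit cost 7 (adds 56)
shortest-cost path #2: 0→3→5 push 9 @ unit cost 12 (adds 108)
shortest-cost path #3: 0→1→6→5 push 11 @ unit cost 14 (adds 154)
shortest-cost path #4: 0→2→5 push 1 @ unit cost 20 (adds 20)
total cost = 338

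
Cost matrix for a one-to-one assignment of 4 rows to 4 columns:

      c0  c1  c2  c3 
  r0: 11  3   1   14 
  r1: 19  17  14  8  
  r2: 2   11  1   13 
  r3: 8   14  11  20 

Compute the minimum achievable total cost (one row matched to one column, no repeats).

Minimum assignment cost: 20

optimal assignment: row0→col1 (cost 3), row1→col3 (cost 8), row2→col2 (cost 1), row3→col0 (cost 8)
total = 3 + 8 + 1 + 8 = 20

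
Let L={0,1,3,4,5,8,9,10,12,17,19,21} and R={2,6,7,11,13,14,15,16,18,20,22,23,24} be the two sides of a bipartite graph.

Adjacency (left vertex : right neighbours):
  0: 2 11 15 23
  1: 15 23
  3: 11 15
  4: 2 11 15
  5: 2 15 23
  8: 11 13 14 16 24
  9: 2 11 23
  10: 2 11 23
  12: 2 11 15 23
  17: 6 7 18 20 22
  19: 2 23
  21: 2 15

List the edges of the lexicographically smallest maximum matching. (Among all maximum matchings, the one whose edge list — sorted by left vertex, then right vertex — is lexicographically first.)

Lex-smallest maximum matching: {(0,2), (1,15), (3,11), (5,23), (8,13), (17,6)}

|M| = 6 (so the lex-smallest maximum matching has 6 edges)
process left vertices in ascending order; for each, take the smallest-labelled available neighbour that still permits 6 edges overall, or leave it unmatched if none does
lex-smallest matching: {0-2, 1-15, 3-11, 5-23, 8-13, 17-6}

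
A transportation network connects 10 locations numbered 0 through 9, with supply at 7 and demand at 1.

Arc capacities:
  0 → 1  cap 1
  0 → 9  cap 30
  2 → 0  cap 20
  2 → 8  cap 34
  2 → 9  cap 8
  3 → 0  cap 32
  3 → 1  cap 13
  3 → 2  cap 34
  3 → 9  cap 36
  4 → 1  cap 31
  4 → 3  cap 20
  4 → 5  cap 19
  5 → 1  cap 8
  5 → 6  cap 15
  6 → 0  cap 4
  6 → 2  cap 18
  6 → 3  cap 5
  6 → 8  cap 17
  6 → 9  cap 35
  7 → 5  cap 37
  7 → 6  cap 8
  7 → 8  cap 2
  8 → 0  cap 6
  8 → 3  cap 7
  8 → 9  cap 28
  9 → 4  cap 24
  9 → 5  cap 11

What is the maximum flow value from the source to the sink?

Maximum flow value: 33

augment #1: 7→5→1 bottleneck 8, total now 8
augment #2: 7→6→0→1 bottleneck 1, total now 9
augment #3: 7→6→3→1 bottleneck 5, total now 14
augment #4: 7→8→3→1 bottleneck 2, total now 16
augment #5: 7→6→8→3→1 bottleneck 2, total now 18
augment #6: 7→5→6→8→3→1 bottleneck 3, total now 21
augment #7: 7→5→6→9→4→1 bottleneck 12, total now 33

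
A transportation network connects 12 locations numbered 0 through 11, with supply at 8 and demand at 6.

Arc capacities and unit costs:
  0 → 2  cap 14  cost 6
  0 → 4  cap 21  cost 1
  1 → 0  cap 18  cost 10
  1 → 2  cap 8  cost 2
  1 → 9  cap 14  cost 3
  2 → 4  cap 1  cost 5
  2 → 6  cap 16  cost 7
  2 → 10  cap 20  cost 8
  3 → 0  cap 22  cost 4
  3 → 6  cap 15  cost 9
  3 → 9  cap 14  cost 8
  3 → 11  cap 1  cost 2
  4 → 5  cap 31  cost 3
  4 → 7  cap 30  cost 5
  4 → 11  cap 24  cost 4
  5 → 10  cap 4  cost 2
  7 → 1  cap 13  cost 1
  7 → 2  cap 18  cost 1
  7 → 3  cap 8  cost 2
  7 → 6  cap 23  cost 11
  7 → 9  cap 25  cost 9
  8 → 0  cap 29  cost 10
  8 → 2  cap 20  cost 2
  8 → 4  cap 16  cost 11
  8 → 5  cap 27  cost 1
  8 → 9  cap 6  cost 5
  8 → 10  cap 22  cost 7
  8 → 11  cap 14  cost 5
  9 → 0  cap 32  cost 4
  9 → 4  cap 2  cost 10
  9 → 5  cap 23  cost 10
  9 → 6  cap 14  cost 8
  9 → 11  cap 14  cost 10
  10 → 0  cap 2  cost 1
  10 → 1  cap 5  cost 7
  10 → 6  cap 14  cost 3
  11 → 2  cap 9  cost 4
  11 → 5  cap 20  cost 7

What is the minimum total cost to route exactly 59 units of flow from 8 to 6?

Minimum cost for 59 units: 949

shortest-cost path #1: 8→5→10→6 push 4 @ unit cost 6 (adds 24)
shortest-cost path #2: 8→2→6 push 16 @ unit cost 9 (adds 144)
shortest-cost path #3: 8→10→6 push 10 @ unit cost 10 (adds 100)
shortest-cost path #4: 8→9→6 push 6 @ unit cost 13 (adds 78)
shortest-cost path #5: 8→2→4→7→6 push 1 @ unit cost 23 (adds 23)
shortest-cost path #6: 8→10→0→4→7→6 push 2 @ unit cost 25 (adds 50)
shortest-cost path #7: 8→10→1→9→6 push 5 @ unit cost 25 (adds 125)
shortest-cost path #8: 8→4→7→6 push 15 @ unit cost 27 (adds 405)
total cost = 949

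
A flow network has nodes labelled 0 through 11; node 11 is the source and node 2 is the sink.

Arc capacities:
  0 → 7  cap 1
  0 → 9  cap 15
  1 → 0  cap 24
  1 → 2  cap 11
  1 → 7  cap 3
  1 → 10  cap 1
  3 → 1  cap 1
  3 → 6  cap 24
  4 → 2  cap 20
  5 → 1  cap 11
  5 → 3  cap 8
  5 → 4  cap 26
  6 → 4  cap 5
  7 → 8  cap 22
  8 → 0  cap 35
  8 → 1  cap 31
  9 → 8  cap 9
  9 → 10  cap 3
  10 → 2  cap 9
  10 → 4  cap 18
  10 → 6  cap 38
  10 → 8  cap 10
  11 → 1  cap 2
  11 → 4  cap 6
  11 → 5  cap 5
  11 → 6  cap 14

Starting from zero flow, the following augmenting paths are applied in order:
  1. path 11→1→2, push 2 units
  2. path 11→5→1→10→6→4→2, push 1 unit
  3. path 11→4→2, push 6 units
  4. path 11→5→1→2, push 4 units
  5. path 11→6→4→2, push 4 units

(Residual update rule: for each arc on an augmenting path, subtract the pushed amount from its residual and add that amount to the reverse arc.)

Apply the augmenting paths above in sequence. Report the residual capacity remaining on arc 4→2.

after path 1 (11→1→2, push 2): res(4,2)=20
after path 2 (11→5→1→10→6→4→2, push 1): res(4,2)=19
after path 3 (11→4→2, push 6): res(4,2)=13
after path 4 (11→5→1→2, push 4): res(4,2)=13
after path 5 (11→6→4→2, push 4): res(4,2)=9

Residual capacity of (4,2): 9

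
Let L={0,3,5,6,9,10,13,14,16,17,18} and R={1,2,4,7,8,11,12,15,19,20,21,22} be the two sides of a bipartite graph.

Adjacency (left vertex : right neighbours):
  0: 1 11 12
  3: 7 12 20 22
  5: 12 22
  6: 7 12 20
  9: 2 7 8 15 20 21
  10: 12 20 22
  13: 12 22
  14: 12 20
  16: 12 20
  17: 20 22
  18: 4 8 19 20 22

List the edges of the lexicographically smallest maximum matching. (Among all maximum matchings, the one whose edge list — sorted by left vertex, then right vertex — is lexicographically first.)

|M| = 7 (so the lex-smallest maximum matching has 7 edges)
process left vertices in ascending order; for each, take the smallest-labelled available neighbour that still permits 7 edges overall, or leave it unmatched if none does
lex-smallest matching: {0-1, 3-7, 5-12, 6-20, 9-2, 10-22, 18-4}

Lex-smallest maximum matching: {(0,1), (3,7), (5,12), (6,20), (9,2), (10,22), (18,4)}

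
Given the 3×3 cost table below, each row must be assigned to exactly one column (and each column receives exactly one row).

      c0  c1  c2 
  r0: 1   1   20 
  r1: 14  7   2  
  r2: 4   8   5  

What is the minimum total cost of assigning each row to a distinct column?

optimal assignment: row0→col1 (cost 1), row1→col2 (cost 2), row2→col0 (cost 4)
total = 1 + 2 + 4 = 7

Minimum assignment cost: 7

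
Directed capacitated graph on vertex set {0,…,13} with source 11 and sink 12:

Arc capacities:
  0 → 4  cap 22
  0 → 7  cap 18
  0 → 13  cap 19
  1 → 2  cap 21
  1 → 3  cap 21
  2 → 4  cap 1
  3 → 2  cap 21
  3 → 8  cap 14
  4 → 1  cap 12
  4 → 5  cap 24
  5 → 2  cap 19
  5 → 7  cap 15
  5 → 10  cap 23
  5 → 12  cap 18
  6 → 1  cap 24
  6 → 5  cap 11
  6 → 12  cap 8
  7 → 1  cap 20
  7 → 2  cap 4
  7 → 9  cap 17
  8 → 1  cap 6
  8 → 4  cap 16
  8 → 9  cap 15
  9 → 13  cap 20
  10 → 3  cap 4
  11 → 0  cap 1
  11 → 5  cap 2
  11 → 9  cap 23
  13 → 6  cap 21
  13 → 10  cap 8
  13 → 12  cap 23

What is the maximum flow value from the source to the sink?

Maximum flow value: 23

augment #1: 11→5→12 bottleneck 2, total now 2
augment #2: 11→0→13→12 bottleneck 1, total now 3
augment #3: 11→9→13→12 bottleneck 20, total now 23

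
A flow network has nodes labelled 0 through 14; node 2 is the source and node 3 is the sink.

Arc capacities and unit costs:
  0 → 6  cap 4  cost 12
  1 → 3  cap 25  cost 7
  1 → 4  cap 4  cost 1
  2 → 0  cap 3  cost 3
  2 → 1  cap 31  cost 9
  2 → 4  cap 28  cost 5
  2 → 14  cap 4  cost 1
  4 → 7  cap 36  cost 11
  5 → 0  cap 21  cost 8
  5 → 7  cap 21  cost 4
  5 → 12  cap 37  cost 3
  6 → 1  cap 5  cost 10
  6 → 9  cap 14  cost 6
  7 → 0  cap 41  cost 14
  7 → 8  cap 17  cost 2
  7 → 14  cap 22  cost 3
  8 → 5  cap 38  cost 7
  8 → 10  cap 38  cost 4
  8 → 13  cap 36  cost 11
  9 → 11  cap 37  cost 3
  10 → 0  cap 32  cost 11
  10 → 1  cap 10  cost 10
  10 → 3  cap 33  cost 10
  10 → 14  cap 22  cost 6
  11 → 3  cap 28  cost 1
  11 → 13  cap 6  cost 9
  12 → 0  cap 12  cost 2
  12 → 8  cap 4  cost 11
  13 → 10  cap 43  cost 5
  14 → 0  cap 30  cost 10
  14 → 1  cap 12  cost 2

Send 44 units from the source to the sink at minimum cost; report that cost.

Minimum cost for 44 units: 963

shortest-cost path #1: 2→14→1→3 push 4 @ unit cost 10 (adds 40)
shortest-cost path #2: 2→1→3 push 21 @ unit cost 16 (adds 336)
shortest-cost path #3: 2→0→6→9→11→3 push 3 @ unit cost 25 (adds 75)
shortest-cost path #4: 2→4→7→8→10→3 push 16 @ unit cost 32 (adds 512)
total cost = 963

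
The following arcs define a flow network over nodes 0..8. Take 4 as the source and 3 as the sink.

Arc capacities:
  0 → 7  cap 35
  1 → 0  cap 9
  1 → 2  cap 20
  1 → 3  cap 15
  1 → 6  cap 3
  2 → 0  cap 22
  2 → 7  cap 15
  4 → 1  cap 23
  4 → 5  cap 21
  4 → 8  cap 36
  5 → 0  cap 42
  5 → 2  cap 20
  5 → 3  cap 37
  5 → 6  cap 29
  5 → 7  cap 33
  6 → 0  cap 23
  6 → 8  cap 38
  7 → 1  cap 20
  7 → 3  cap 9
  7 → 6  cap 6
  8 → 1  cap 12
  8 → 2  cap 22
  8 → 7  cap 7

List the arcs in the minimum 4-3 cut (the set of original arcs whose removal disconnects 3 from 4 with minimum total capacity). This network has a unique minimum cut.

augment #1: 4→1→3 push 15
augment #2: 4→5→3 push 21
augment #3: 4→8→7→3 push 7
augment #4: 4→1→0→7→3 push 2
max flow = 45; residual-reachable set from 4 gives S-side
cut edges (S→T): {(1,3), (4,5), (7,3)} total cap 45

Min-cut arcs: {(1,3), (4,5), (7,3)} (total capacity 45)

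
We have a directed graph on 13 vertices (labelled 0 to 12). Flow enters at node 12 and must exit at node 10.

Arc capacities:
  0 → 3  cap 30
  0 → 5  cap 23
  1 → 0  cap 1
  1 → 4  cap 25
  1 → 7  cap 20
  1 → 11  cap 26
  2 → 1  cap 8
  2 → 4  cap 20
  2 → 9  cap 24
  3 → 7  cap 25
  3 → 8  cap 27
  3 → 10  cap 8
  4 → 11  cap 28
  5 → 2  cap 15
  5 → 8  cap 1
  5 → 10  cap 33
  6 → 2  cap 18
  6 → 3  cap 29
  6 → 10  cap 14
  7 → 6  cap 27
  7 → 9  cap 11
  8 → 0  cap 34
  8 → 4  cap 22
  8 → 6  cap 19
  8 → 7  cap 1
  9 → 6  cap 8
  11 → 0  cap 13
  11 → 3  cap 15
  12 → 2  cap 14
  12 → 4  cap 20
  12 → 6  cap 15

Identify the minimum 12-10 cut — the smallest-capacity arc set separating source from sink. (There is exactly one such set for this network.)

augment #1: 12→6→10 push 14
augment #2: 12→6→3→10 push 1
augment #3: 12→4→11→3→10 push 7
augment #4: 12→2→1→0→5→10 push 1
augment #5: 12→4→11→0→5→10 push 13
augment #6: 12→2→1→11→3→8→0→5→10 push 7
augment #7: 12→2→4→11→3→8→0→5→10 push 1
augment #8: 12→2→9→6→3→8→0→5→10 push 1
max flow = 45; residual-reachable set from 12 gives S-side
cut edges (S→T): {(0,5), (3,10), (6,10)} total cap 45

Min-cut arcs: {(0,5), (3,10), (6,10)} (total capacity 45)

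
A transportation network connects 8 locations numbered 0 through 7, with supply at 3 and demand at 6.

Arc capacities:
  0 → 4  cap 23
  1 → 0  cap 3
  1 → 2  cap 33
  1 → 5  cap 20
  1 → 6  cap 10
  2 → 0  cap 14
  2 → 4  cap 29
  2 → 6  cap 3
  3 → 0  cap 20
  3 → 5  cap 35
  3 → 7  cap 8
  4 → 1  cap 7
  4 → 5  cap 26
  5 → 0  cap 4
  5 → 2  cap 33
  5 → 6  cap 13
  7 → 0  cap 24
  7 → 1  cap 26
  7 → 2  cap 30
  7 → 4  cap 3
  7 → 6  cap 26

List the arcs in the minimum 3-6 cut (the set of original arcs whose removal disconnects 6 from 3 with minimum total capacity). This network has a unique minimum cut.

augment #1: 3→5→6 push 13
augment #2: 3→7→6 push 8
augment #3: 3→5→2→6 push 3
augment #4: 3→0→4→1→6 push 7
max flow = 31; residual-reachable set from 3 gives S-side
cut edges (S→T): {(2,6), (3,7), (4,1), (5,6)} total cap 31

Min-cut arcs: {(2,6), (3,7), (4,1), (5,6)} (total capacity 31)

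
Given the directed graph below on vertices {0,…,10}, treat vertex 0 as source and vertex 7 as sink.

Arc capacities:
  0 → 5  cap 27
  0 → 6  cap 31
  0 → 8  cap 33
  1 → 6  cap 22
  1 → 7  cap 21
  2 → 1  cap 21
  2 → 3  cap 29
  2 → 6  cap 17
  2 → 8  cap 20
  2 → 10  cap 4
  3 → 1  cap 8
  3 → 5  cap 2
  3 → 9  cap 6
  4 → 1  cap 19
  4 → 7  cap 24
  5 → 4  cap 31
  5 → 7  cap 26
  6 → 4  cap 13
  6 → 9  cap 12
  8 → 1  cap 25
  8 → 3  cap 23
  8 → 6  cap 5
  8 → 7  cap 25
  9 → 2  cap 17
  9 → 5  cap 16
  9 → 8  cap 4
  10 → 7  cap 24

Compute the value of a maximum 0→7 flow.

Maximum flow value: 85

augment #1: 0→5→7 bottleneck 26, total now 26
augment #2: 0→8→7 bottleneck 25, total now 51
augment #3: 0→5→4→7 bottleneck 1, total now 52
augment #4: 0→6→4→7 bottleneck 13, total now 65
augment #5: 0→8→1→7 bottleneck 8, total now 73
augment #6: 0→6→9→2→1→7 bottleneck 12, total now 85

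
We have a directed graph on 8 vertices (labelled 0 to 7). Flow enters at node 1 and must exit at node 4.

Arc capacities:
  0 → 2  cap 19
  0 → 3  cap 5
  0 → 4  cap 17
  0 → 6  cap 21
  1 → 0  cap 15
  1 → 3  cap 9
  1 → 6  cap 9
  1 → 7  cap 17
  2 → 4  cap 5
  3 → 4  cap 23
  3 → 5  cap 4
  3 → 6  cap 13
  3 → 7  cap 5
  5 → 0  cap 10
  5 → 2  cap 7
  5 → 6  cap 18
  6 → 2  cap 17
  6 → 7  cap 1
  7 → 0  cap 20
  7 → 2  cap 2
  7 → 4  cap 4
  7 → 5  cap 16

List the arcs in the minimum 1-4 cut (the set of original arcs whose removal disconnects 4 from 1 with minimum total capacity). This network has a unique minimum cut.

Min-cut arcs: {(0,3), (0,4), (1,3), (2,4), (7,4)} (total capacity 40)

augment #1: 1→0→4 push 15
augment #2: 1→3→4 push 9
augment #3: 1→7→4 push 4
augment #4: 1→6→2→4 push 5
augment #5: 1→7→0→4 push 2
augment #6: 1→7→0→3→4 push 5
max flow = 40; residual-reachable set from 1 gives S-side
cut edges (S→T): {(0,3), (0,4), (1,3), (2,4), (7,4)} total cap 40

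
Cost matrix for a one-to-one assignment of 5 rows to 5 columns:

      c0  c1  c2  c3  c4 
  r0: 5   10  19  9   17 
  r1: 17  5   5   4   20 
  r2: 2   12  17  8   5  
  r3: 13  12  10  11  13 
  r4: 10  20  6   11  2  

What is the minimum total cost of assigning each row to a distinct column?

Minimum assignment cost: 28

one of 2 optimal assignments: row0→col1 (cost 10), row1→col3 (cost 4), row2→col0 (cost 2), row3→col2 (cost 10), row4→col4 (cost 2)
total = 10 + 4 + 2 + 10 + 2 = 28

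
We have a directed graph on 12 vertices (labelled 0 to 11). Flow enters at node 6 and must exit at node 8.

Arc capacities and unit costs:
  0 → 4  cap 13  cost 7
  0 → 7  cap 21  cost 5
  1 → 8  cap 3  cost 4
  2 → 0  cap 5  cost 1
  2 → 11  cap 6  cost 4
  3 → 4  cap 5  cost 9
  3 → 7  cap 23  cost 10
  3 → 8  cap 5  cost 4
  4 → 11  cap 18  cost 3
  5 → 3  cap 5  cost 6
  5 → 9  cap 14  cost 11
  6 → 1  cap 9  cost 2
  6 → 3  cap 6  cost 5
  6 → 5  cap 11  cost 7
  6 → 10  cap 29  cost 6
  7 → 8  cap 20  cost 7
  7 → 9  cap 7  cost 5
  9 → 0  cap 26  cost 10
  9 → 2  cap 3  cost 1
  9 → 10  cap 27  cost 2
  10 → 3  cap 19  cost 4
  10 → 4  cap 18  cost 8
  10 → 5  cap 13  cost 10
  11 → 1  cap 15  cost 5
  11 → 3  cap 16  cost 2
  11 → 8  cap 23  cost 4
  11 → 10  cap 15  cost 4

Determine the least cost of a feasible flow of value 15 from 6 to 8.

shortest-cost path #1: 6→1→8 push 3 @ unit cost 6 (adds 18)
shortest-cost path #2: 6→3→8 push 5 @ unit cost 9 (adds 45)
shortest-cost path #3: 6→10→4→11→8 push 7 @ unit cost 21 (adds 147)
total cost = 210

Minimum cost for 15 units: 210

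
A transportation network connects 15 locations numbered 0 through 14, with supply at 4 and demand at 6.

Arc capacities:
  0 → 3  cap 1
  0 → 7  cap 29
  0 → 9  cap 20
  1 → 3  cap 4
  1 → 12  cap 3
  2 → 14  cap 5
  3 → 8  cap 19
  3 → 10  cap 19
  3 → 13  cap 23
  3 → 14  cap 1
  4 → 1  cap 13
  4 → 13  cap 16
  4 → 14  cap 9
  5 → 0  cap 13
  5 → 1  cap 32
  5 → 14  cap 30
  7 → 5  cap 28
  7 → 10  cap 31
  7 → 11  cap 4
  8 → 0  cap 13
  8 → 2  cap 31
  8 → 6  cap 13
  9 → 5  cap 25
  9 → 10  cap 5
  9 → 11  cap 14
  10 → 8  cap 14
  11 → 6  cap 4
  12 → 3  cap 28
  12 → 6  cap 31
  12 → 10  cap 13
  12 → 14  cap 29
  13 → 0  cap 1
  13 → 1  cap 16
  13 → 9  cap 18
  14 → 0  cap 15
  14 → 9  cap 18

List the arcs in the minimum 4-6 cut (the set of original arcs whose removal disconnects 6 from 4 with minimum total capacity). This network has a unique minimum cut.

Min-cut arcs: {(1,12), (8,6), (11,6)} (total capacity 20)

augment #1: 4→1→12→6 push 3
augment #2: 4→1→3→8→6 push 4
augment #3: 4→13→9→11→6 push 4
augment #4: 4→13→0→3→8→6 push 1
augment #5: 4→13→9→10→8→6 push 5
augment #6: 4→14→0→7→10→8→6 push 3
max flow = 20; residual-reachable set from 4 gives S-side
cut edges (S→T): {(1,12), (8,6), (11,6)} total cap 20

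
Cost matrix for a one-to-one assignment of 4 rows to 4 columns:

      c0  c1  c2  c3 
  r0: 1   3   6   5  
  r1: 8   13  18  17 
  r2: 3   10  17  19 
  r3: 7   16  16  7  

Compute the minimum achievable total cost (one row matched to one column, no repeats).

optimal assignment: row0→col2 (cost 6), row1→col1 (cost 13), row2→col0 (cost 3), row3→col3 (cost 7)
total = 6 + 13 + 3 + 7 = 29

Minimum assignment cost: 29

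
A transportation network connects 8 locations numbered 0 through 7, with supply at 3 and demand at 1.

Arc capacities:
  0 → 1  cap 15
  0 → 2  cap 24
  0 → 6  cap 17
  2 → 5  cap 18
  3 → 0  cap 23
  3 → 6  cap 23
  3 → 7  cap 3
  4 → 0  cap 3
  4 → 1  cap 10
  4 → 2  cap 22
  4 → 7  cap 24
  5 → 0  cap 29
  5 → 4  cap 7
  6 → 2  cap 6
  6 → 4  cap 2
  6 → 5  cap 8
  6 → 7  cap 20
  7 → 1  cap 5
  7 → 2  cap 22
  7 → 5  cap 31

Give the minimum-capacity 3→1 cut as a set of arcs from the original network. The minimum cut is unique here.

augment #1: 3→0→1 push 15
augment #2: 3→7→1 push 3
augment #3: 3→6→4→1 push 2
augment #4: 3→6→7→1 push 2
augment #5: 3→6→5→4→1 push 7
max flow = 29; residual-reachable set from 3 gives S-side
cut edges (S→T): {(0,1), (5,4), (6,4), (7,1)} total cap 29

Min-cut arcs: {(0,1), (5,4), (6,4), (7,1)} (total capacity 29)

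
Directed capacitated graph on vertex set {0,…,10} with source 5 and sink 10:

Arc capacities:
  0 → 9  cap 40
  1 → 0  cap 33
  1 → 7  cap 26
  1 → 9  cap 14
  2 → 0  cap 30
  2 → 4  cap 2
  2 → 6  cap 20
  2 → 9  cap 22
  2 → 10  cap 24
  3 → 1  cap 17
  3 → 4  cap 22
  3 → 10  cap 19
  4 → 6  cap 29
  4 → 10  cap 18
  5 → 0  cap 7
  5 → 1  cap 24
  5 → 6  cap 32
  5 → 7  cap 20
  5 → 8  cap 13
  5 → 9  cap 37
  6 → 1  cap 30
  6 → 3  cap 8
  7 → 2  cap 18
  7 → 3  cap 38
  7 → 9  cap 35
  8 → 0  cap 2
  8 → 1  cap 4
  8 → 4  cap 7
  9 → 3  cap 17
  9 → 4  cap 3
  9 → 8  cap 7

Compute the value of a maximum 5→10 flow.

Maximum flow value: 55

augment #1: 5→6→3→10 bottleneck 8, total now 8
augment #2: 5→7→2→10 bottleneck 18, total now 26
augment #3: 5→7→3→10 bottleneck 2, total now 28
augment #4: 5→8→4→10 bottleneck 7, total now 35
augment #5: 5→9→3→10 bottleneck 9, total now 44
augment #6: 5→9→4→10 bottleneck 3, total now 47
augment #7: 5→9→3→4→10 bottleneck 8, total now 55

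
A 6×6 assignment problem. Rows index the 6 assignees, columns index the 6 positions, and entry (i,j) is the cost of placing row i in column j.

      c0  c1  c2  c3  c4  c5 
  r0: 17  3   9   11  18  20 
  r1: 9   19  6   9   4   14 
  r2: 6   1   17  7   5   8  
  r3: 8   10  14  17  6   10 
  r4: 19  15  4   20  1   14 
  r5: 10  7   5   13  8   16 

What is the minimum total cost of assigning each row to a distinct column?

one of 2 optimal assignments: row0→col1 (cost 3), row1→col3 (cost 9), row2→col0 (cost 6), row3→col5 (cost 10), row4→col4 (cost 1), row5→col2 (cost 5)
total = 3 + 9 + 6 + 10 + 1 + 5 = 34

Minimum assignment cost: 34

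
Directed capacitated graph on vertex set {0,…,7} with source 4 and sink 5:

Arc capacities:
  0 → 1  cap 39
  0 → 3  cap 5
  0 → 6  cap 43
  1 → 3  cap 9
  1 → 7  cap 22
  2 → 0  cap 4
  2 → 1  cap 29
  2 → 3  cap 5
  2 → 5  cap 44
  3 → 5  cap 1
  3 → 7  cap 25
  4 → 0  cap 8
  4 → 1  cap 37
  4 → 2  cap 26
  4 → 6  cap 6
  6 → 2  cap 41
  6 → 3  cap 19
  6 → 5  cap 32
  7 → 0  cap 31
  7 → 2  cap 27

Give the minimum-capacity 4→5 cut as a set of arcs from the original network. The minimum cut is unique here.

augment #1: 4→2→5 push 26
augment #2: 4→6→5 push 6
augment #3: 4→0→3→5 push 1
augment #4: 4→0→6→5 push 7
augment #5: 4→1→7→2→5 push 18
augment #6: 4→1→3→0→6→5 push 1
augment #7: 4→1→7→0→6→5 push 4
augment #8: 4→1→3→7→0→6→5 push 8
max flow = 71; residual-reachable set from 4 gives S-side
cut edges (S→T): {(1,3), (1,7), (4,0), (4,2), (4,6)} total cap 71

Min-cut arcs: {(1,3), (1,7), (4,0), (4,2), (4,6)} (total capacity 71)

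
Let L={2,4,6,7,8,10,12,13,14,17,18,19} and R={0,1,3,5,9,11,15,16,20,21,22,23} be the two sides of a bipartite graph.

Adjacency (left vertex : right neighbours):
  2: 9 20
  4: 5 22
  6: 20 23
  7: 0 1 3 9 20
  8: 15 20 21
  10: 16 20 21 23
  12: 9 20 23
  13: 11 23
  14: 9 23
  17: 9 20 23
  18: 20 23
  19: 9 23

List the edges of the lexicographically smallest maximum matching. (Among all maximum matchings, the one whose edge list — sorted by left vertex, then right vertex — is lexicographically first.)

|M| = 8 (so the lex-smallest maximum matching has 8 edges)
process left vertices in ascending order; for each, take the smallest-labelled available neighbour that still permits 8 edges overall, or leave it unmatched if none does
lex-smallest matching: {2-9, 4-5, 6-20, 7-0, 8-15, 10-16, 12-23, 13-11}

Lex-smallest maximum matching: {(2,9), (4,5), (6,20), (7,0), (8,15), (10,16), (12,23), (13,11)}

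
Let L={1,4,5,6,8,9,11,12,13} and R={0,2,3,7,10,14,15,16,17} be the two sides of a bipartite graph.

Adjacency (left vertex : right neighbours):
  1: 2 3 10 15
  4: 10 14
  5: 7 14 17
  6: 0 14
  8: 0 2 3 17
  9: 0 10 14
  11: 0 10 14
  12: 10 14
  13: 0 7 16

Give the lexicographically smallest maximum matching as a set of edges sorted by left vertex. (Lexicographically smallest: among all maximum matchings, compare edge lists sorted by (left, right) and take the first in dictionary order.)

Lex-smallest maximum matching: {(1,2), (4,10), (5,7), (6,0), (8,3), (9,14), (13,16)}

|M| = 7 (so the lex-smallest maximum matching has 7 edges)
process left vertices in ascending order; for each, take the smallest-labelled available neighbour that still permits 7 edges overall, or leave it unmatched if none does
lex-smallest matching: {1-2, 4-10, 5-7, 6-0, 8-3, 9-14, 13-16}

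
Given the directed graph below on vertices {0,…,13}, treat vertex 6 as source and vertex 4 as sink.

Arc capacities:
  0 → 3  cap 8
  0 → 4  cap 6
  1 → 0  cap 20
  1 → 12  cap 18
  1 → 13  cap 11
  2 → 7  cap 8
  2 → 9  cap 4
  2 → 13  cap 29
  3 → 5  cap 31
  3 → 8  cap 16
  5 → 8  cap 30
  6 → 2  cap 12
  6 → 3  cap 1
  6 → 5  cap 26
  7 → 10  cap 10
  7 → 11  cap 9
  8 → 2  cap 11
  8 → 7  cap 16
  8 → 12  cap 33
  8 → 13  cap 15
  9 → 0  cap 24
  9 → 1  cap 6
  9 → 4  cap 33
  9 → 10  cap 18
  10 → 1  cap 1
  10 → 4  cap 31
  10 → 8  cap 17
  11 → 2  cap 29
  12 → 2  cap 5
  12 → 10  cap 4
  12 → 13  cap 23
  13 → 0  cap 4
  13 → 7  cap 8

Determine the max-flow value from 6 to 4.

augment #1: 6→2→9→4 bottleneck 4, total now 4
augment #2: 6→2→7→10→4 bottleneck 8, total now 12
augment #3: 6→3→8→7→10→4 bottleneck 1, total now 13
augment #4: 6→5→8→7→10→4 bottleneck 1, total now 14
augment #5: 6→5→8→12→10→4 bottleneck 4, total now 18
augment #6: 6→5→8→13→0→4 bottleneck 4, total now 22

Maximum flow value: 22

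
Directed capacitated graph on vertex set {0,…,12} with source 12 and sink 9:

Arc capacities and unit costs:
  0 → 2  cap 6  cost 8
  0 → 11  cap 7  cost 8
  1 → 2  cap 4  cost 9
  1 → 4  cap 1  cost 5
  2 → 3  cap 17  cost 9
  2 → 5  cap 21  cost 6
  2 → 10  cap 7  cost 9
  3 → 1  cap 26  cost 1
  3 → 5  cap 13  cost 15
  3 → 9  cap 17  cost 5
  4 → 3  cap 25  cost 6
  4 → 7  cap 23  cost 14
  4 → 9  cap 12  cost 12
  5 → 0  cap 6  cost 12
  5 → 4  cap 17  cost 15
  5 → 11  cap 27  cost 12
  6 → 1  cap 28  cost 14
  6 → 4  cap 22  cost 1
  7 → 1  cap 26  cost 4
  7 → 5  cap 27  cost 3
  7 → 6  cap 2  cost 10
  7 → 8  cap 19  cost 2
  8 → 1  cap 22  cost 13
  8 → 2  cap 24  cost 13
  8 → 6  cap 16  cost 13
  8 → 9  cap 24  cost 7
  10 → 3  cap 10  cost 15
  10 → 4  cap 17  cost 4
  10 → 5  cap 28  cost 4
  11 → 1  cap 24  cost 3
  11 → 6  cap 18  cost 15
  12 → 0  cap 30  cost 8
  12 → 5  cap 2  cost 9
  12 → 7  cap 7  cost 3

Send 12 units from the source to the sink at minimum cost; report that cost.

Minimum cost for 12 units: 234

shortest-cost path #1: 12→7→8→9 push 7 @ unit cost 12 (adds 84)
shortest-cost path #2: 12→0→2→3→9 push 5 @ unit cost 30 (adds 150)
total cost = 234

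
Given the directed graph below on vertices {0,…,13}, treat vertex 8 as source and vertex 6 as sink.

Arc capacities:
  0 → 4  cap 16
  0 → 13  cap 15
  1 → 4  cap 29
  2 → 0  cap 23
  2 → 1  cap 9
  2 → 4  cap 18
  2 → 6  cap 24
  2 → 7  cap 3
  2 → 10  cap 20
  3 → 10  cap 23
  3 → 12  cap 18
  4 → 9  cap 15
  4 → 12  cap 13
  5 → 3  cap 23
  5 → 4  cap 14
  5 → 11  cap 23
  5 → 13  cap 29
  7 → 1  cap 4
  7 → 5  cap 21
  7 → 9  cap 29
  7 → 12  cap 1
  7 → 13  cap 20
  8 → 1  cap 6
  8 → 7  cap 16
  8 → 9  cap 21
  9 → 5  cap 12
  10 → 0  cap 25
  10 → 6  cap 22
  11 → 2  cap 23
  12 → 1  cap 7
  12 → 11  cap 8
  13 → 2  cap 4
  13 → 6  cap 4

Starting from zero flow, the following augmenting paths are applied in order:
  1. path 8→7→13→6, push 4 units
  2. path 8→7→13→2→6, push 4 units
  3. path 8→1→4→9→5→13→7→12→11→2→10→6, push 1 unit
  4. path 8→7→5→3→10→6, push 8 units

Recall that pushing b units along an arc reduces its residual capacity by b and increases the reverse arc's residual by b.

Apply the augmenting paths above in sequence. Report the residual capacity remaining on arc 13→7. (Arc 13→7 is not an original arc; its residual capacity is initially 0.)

after path 1 (8→7→13→6, push 4): res(13,7)=4
after path 2 (8→7→13→2→6, push 4): res(13,7)=8
after path 3 (8→1→4→9→5→13→7→12→11→2→10→6, push 1): res(13,7)=7
after path 4 (8→7→5→3→10→6, push 8): res(13,7)=7

Residual capacity of (13,7): 7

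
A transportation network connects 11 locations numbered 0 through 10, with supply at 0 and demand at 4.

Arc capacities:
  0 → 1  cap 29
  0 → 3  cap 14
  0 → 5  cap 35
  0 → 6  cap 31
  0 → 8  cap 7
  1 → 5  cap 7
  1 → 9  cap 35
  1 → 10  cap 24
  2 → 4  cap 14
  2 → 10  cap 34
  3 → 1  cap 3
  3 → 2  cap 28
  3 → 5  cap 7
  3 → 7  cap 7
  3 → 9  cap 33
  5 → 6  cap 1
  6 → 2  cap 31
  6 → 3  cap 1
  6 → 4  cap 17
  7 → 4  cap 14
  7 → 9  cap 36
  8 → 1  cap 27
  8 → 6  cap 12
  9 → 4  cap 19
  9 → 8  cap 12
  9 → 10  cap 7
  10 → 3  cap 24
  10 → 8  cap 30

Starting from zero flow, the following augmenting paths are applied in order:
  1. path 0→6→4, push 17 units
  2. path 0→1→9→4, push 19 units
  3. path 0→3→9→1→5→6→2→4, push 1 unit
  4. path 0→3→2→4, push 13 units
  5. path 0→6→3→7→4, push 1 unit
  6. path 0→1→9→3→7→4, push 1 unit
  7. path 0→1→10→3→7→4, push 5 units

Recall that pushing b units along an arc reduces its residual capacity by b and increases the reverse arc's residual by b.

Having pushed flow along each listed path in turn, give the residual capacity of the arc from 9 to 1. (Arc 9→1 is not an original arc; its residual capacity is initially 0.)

Residual capacity of (9,1): 19

after path 1 (0→6→4, push 17): res(9,1)=0
after path 2 (0→1→9→4, push 19): res(9,1)=19
after path 3 (0→3→9→1→5→6→2→4, push 1): res(9,1)=18
after path 4 (0→3→2→4, push 13): res(9,1)=18
after path 5 (0→6→3→7→4, push 1): res(9,1)=18
after path 6 (0→1→9→3→7→4, push 1): res(9,1)=19
after path 7 (0→1→10→3→7→4, push 5): res(9,1)=19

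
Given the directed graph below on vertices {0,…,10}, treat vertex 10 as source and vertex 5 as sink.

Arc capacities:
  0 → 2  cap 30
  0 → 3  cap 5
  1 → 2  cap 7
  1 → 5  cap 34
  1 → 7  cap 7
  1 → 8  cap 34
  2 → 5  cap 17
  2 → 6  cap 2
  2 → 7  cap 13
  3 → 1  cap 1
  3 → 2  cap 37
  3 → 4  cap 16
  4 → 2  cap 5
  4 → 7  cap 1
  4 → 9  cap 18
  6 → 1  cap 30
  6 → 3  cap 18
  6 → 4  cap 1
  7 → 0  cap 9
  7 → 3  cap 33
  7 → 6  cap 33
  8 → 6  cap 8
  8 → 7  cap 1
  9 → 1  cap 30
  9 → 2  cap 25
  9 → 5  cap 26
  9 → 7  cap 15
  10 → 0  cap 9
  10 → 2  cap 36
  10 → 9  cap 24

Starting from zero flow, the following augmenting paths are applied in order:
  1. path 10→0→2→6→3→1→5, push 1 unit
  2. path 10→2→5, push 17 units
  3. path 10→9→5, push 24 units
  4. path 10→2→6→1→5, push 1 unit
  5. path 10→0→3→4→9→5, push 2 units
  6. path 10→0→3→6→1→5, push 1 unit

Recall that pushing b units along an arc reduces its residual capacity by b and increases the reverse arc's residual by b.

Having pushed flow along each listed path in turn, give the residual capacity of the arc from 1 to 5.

after path 1 (10→0→2→6→3→1→5, push 1): res(1,5)=33
after path 2 (10→2→5, push 17): res(1,5)=33
after path 3 (10→9→5, push 24): res(1,5)=33
after path 4 (10→2→6→1→5, push 1): res(1,5)=32
after path 5 (10→0→3→4→9→5, push 2): res(1,5)=32
after path 6 (10→0→3→6→1→5, push 1): res(1,5)=31

Residual capacity of (1,5): 31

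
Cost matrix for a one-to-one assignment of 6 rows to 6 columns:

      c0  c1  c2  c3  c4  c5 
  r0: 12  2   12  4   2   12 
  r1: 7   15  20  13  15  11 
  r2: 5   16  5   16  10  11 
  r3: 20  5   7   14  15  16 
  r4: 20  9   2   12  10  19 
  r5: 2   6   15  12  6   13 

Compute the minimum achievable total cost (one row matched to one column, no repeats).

optimal assignment: row0→col3 (cost 4), row1→col5 (cost 11), row2→col0 (cost 5), row3→col1 (cost 5), row4→col2 (cost 2), row5→col4 (cost 6)
total = 4 + 11 + 5 + 5 + 2 + 6 = 33

Minimum assignment cost: 33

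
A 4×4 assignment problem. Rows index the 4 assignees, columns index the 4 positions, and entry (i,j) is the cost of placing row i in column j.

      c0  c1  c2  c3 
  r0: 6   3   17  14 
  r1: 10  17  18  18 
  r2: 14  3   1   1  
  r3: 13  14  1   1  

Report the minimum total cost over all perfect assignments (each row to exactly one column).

one of 2 optimal assignments: row0→col1 (cost 3), row1→col0 (cost 10), row2→col2 (cost 1), row3→col3 (cost 1)
total = 3 + 10 + 1 + 1 = 15

Minimum assignment cost: 15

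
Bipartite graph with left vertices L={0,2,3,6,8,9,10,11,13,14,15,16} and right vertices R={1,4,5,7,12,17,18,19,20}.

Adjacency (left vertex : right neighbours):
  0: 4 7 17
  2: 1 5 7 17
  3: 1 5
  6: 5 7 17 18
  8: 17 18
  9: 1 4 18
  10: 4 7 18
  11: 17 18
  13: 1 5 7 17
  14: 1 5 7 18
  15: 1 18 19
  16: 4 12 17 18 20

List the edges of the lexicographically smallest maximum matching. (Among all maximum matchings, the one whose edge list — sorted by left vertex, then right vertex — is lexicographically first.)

Lex-smallest maximum matching: {(0,4), (2,1), (3,5), (6,7), (8,17), (9,18), (15,19), (16,12)}

|M| = 8 (so the lex-smallest maximum matching has 8 edges)
process left vertices in ascending order; for each, take the smallest-labelled available neighbour that still permits 8 edges overall, or leave it unmatched if none does
lex-smallest matching: {0-4, 2-1, 3-5, 6-7, 8-17, 9-18, 15-19, 16-12}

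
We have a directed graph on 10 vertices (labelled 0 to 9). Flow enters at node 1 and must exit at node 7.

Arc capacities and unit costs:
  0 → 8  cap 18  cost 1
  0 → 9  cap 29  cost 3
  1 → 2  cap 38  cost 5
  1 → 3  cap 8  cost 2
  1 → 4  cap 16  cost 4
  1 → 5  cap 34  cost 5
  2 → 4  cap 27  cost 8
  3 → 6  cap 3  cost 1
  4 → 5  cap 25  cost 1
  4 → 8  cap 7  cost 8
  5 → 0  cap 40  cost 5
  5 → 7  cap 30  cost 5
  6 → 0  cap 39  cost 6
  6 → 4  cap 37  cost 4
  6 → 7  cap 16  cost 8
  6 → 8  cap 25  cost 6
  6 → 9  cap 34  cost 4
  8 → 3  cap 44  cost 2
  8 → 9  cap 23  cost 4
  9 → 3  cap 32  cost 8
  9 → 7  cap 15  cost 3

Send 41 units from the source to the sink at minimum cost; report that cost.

shortest-cost path #1: 1→5→7 push 30 @ unit cost 10 (adds 300)
shortest-cost path #2: 1→3→6→9→7 push 3 @ unit cost 10 (adds 30)
shortest-cost path #3: 1→5→0→9→7 push 4 @ unit cost 16 (adds 64)
shortest-cost path #4: 1→4→5→0→9→7 push 4 @ unit cost 16 (adds 64)
total cost = 458

Minimum cost for 41 units: 458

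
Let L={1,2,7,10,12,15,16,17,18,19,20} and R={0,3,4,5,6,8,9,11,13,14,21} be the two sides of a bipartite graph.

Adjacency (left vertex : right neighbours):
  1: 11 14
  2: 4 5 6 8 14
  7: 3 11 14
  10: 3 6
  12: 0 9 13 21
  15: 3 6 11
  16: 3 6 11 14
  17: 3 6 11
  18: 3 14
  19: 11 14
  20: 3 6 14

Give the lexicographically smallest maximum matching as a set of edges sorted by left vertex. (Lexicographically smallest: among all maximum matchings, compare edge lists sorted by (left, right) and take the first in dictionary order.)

Lex-smallest maximum matching: {(1,11), (2,4), (7,3), (10,6), (12,0), (16,14)}

|M| = 6 (so the lex-smallest maximum matching has 6 edges)
process left vertices in ascending order; for each, take the smallest-labelled available neighbour that still permits 6 edges overall, or leave it unmatched if none does
lex-smallest matching: {1-11, 2-4, 7-3, 10-6, 12-0, 16-14}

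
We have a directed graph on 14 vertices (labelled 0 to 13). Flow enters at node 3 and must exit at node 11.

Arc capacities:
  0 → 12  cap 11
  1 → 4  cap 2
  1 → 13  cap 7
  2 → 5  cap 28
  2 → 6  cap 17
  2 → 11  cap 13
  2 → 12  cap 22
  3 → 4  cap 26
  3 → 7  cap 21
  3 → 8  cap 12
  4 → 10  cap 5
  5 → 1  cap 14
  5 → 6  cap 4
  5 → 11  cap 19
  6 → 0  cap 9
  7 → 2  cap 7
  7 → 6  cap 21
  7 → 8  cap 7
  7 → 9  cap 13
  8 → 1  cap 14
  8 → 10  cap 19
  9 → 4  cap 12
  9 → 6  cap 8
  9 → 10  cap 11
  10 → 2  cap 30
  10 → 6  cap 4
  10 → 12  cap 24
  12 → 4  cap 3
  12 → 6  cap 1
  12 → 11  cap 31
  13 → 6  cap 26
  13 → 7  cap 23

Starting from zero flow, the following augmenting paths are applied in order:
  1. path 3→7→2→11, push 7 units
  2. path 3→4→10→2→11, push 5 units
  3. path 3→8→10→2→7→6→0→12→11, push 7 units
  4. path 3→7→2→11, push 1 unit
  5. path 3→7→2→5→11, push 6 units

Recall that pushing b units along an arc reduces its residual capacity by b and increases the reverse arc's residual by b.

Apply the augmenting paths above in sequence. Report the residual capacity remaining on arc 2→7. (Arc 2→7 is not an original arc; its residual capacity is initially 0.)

Residual capacity of (2,7): 7

after path 1 (3→7→2→11, push 7): res(2,7)=7
after path 2 (3→4→10→2→11, push 5): res(2,7)=7
after path 3 (3→8→10→2→7→6→0→12→11, push 7): res(2,7)=0
after path 4 (3→7→2→11, push 1): res(2,7)=1
after path 5 (3→7→2→5→11, push 6): res(2,7)=7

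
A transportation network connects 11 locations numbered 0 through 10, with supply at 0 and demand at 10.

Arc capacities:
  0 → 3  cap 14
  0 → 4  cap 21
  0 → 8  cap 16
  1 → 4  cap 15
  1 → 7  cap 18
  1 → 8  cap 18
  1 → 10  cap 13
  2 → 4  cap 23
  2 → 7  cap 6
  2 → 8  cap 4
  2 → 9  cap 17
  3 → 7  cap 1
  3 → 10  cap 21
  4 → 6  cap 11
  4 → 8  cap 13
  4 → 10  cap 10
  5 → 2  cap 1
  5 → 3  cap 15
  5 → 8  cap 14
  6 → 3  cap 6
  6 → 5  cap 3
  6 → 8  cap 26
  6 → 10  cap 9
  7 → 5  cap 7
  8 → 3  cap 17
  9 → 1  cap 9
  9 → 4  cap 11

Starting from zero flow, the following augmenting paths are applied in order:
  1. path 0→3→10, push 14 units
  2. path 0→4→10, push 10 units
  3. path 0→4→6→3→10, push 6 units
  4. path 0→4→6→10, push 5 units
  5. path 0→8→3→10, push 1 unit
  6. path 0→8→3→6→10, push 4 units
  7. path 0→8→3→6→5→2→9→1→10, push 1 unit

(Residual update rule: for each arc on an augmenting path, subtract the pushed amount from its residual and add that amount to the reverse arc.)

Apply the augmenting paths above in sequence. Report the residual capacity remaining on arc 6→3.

Residual capacity of (6,3): 5

after path 1 (0→3→10, push 14): res(6,3)=6
after path 2 (0→4→10, push 10): res(6,3)=6
after path 3 (0→4→6→3→10, push 6): res(6,3)=0
after path 4 (0→4→6→10, push 5): res(6,3)=0
after path 5 (0→8→3→10, push 1): res(6,3)=0
after path 6 (0→8→3→6→10, push 4): res(6,3)=4
after path 7 (0→8→3→6→5→2→9→1→10, push 1): res(6,3)=5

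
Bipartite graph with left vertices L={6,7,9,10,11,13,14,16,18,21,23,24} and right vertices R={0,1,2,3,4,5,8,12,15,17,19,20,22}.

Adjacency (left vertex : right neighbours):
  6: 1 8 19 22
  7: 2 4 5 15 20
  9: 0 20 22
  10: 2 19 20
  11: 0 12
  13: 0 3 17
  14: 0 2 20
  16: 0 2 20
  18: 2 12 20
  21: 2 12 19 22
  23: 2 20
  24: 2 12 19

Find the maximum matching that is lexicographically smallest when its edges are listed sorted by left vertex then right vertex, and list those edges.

Lex-smallest maximum matching: {(6,1), (7,4), (9,0), (10,2), (11,12), (13,3), (14,20), (21,22), (24,19)}

|M| = 9 (so the lex-smallest maximum matching has 9 edges)
process left vertices in ascending order; for each, take the smallest-labelled available neighbour that still permits 9 edges overall, or leave it unmatched if none does
lex-smallest matching: {6-1, 7-4, 9-0, 10-2, 11-12, 13-3, 14-20, 21-22, 24-19}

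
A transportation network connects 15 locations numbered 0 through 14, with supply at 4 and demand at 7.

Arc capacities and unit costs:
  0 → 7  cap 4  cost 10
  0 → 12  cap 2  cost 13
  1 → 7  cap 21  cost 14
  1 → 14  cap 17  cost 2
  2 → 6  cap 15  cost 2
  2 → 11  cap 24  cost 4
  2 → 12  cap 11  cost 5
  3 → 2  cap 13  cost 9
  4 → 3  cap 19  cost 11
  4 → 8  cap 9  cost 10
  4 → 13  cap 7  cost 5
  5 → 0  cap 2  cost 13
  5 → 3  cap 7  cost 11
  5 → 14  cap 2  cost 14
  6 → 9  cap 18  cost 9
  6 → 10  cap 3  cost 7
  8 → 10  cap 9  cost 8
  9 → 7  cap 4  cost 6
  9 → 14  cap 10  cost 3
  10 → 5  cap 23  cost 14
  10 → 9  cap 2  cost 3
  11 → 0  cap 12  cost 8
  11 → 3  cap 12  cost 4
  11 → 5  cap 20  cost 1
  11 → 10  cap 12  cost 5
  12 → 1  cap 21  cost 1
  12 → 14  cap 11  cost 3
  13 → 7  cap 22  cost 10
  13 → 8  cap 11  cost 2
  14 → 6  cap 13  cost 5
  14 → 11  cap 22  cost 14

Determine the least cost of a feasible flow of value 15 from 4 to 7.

Minimum cost for 15 units: 393

shortest-cost path #1: 4→13→7 push 7 @ unit cost 15 (adds 105)
shortest-cost path #2: 4→8→10→9→7 push 2 @ unit cost 27 (adds 54)
shortest-cost path #3: 4→3→2→6→9→7 push 2 @ unit cost 37 (adds 74)
shortest-cost path #4: 4→3→2→12→1→7 push 4 @ unit cost 40 (adds 160)
total cost = 393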